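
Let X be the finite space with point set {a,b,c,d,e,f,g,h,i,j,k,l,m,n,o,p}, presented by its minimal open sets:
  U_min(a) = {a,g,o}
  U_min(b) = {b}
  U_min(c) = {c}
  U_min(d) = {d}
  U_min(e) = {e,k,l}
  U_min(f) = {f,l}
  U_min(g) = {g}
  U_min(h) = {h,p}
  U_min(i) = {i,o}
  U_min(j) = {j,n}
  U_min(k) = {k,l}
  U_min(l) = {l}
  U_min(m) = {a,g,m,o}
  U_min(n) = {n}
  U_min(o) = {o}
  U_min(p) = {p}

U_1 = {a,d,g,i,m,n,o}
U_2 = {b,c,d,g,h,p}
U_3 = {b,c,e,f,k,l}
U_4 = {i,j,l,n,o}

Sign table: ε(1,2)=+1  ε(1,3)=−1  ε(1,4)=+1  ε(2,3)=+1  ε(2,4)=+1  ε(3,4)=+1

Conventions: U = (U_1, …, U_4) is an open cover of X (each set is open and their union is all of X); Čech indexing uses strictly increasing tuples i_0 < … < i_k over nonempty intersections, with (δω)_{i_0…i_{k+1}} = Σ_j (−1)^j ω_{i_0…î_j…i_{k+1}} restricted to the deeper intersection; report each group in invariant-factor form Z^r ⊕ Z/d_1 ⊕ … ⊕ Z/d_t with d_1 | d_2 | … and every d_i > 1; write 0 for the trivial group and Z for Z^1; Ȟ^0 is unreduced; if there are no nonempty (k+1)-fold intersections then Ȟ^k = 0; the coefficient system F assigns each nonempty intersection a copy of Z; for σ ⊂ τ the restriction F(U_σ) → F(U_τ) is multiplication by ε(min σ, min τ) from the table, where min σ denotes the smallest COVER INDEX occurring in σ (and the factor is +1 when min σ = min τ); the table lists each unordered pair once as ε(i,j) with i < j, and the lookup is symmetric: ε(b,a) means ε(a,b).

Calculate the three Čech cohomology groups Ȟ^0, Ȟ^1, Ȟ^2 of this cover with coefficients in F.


Ȟ^0 = Z,  Ȟ^1 = Z,  Ȟ^2 = 0

nonempty intersections:
  U12={d,g} U14={i,n,o} U23={b,c} U34={l}
C dims 4,4; δ0: rk 3, SNF 1^3
Ȟ^0: (4−3)−0=1 ⇒ Z
Ȟ^1: (4−0)−3=1 ⇒ Z
Ȟ^2: (0−0)−0=0 ⇒ 0


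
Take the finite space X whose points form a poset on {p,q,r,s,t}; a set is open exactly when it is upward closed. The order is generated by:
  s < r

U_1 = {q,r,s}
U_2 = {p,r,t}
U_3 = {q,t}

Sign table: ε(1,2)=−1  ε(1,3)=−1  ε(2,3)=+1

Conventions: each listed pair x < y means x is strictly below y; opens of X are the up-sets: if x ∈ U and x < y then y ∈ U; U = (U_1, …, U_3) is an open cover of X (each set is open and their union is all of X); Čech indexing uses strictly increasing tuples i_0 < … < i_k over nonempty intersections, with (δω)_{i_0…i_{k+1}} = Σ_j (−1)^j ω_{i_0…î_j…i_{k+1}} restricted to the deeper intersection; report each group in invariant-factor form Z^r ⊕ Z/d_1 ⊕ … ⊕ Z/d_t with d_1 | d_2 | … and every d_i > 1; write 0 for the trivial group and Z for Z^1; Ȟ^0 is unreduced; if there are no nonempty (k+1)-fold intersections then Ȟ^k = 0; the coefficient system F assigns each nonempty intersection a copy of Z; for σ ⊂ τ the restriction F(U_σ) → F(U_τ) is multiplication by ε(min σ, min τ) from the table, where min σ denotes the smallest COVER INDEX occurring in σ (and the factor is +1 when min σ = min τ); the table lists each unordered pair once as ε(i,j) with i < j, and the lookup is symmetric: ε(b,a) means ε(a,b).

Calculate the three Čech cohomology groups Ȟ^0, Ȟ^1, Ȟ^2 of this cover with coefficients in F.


Ȟ^0 = Z, Ȟ^1 = Z, Ȟ^2 = 0

intersection data:
  U12={r} U13={q} U23={t}
C dims 3,3; δ0: rk 2, SNF 1^2
Ȟ^0 = (3 − 2) − 0 = 1, so Ȟ^0 ≅ Z
Ȟ^1 = (3 − 0) − 2 = 1, so Ȟ^1 ≅ Z
Ȟ^2 = (0 − 0) − 0 = 0, so Ȟ^2 ≅ 0


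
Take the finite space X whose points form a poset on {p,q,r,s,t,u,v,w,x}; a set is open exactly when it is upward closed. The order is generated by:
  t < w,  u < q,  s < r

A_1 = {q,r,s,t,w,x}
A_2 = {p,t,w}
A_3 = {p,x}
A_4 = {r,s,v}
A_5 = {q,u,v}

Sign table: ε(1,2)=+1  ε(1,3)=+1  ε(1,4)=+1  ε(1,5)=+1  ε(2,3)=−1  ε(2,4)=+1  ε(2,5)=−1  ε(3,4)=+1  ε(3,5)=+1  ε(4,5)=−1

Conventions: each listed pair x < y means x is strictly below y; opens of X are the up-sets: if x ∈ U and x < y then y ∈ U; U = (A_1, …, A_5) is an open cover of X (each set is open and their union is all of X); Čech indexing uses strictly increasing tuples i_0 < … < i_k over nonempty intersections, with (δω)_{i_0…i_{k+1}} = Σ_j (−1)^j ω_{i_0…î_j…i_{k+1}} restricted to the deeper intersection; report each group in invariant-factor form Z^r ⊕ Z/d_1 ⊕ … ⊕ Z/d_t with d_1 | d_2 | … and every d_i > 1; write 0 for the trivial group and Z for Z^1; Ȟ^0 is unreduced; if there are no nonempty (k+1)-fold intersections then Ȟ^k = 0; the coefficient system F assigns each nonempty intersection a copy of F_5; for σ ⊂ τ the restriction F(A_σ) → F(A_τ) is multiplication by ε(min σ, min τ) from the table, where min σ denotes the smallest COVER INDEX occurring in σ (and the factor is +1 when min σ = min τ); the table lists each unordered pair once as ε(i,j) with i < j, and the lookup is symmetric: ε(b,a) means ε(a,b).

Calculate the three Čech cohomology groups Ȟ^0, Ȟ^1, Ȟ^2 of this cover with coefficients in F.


nerve simplices:
  A12={t,w} A13={x} A14={r,s} A15={q} A23={p} A45={v}
C dims 5,6; δ0: rk_F5 5
degree 0: 5−5−0 = 0 → Ȟ^0 ≅ 0
degree 1: 6−0−5 = 1 → Ȟ^1 ≅ Z/5
degree 2: 0−0−0 = 0 → Ȟ^2 ≅ 0

Ȟ^0 = 0, Ȟ^1 = Z/5, Ȟ^2 = 0


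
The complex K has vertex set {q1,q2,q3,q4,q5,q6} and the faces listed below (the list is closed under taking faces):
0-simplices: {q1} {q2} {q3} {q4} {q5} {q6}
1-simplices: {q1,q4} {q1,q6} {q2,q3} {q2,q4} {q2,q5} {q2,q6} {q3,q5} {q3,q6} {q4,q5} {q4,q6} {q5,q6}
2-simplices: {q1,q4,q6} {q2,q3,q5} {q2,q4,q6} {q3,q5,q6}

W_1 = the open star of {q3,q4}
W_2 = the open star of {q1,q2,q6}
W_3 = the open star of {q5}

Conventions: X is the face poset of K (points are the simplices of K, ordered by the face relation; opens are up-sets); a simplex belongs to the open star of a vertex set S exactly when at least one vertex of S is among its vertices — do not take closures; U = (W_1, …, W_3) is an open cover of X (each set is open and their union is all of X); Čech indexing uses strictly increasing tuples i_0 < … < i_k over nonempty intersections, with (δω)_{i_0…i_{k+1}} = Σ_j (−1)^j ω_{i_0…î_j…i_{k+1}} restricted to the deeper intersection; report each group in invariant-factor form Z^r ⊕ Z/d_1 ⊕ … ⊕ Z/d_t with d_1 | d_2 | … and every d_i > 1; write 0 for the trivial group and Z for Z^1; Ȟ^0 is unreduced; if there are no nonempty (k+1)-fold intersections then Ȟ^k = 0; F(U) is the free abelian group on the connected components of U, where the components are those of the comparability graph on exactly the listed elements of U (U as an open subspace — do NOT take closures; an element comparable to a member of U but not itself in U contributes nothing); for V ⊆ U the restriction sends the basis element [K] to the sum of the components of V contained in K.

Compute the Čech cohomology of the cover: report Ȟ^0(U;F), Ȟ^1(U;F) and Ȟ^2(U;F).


Ȟ^0 = Z,  Ȟ^1 = Z^2,  Ȟ^2 = 0

nerve of the cover:
  W1={{q3},{q4},{q1,q4},{q2,q3},{q2,q4},{q3,q5},{q3,q6},{q4,q5},{q4,q6},{q1,q4,q6},{q2,q3,q5},{q2,q4,q6},{q3,q5,q6}} W2={{q1},{q2},{q6},{q1,q4},{q1,q6},{q2,q3},{q2,q4},{q2,q5},{q2,q6},{q3,q6},{q4,q6},{q5,q6},{q1,q4,q6},{q2,q3,q5},{q2,q4,q6},{q3,q5,q6}} W3={{q5},{q2,q5},{q3,q5},{q4,q5},{q5,q6},{q2,q3,q5},{q3,q5,q6}}
  W12={{q1,q4},{q2,q3},{q2,q4},{q3,q6},{q4,q6},{q1,q4,q6},{q2,q3,q5},{q2,q4,q6},{q3,q5,q6}} W13={{q3,q5},{q4,q5},{q2,q3,q5},{q3,q5,q6}} W23={{q2,q5},{q5,q6},{q2,q3,q5},{q3,q5,q6}}
  W123={{q2,q3,q5},{q3,q5,q6}}
components per intersection:
  W1: {{q3},{q2,q3},{q3,q5},{q3,q6},{q2,q3,q5},{q3,q5,q6}} {{q4},{q1,q4},{q2,q4},{q4,q5},{q4,q6},{q1,q4,q6},{q2,q4,q6}}
  W2: {{q1},{q2},{q6},{q1,q4},{q1,q6},{q2,q3},{q2,q4},{q2,q5},{q2,q6},{q3,q6},{q4,q6},{q5,q6},{q1,q4,q6},{q2,q3,q5},{q2,q4,q6},{q3,q5,q6}}
  W3: {{q5},{q2,q5},{q3,q5},{q4,q5},{q5,q6},{q2,q3,q5},{q3,q5,q6}}
  W12: {{q1,q4},{q2,q4},{q4,q6},{q1,q4,q6},{q2,q4,q6}} {{q2,q3},{q2,q3,q5}} {{q3,q6},{q3,q5,q6}}
  W13: {{q3,q5},{q2,q3,q5},{q3,q5,q6}} {{q4,q5}}
  W23: {{q2,q5},{q2,q3,q5}} {{q5,q6},{q3,q5,q6}}
  W123: {{q2,q3,q5}} {{q3,q5,q6}}
C dims 4,7,2; δ0: rk 3, SNF 1^3; δ1: rk 2, SNF 1^2
Ȟ^0 = (4 − 3) − 0 = 1, so Ȟ^0 ≅ Z
Ȟ^1 = (7 − 2) − 3 = 2, so Ȟ^1 ≅ Z^2
Ȟ^2 = (2 − 0) − 2 = 0, so Ȟ^2 ≅ 0


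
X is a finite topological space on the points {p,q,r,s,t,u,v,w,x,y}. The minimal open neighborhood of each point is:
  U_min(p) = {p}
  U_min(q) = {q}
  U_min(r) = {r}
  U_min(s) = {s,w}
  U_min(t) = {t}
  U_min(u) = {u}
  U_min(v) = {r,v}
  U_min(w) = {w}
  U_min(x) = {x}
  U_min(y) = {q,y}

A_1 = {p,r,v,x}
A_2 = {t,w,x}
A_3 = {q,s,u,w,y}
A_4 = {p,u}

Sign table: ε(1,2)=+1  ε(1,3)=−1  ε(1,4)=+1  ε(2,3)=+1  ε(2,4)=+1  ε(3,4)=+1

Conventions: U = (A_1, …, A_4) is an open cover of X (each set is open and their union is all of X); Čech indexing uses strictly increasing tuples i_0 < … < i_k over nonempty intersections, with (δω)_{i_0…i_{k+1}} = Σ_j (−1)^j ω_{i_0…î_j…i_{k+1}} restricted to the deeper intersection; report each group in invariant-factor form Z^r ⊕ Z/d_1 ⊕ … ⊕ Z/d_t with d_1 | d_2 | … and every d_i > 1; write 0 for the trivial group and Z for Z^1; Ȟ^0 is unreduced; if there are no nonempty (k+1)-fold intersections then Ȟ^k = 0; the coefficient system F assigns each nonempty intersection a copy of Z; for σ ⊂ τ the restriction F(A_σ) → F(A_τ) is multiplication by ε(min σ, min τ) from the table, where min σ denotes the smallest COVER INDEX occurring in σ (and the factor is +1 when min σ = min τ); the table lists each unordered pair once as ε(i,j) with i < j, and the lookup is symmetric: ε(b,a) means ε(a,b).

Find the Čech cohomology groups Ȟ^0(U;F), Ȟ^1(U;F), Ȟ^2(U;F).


Ȟ^0(U;F) ≅ Z; Ȟ^1(U;F) ≅ Z; Ȟ^2(U;F) ≅ 0

nerve of the cover:
  A12={x} A14={p} A23={w} A34={u}
C dims 4,4; δ0: rk 3, SNF 1^3
Ȟ^0 = (4 − 3) − 0 = 1, so Ȟ^0 ≅ Z
Ȟ^1 = (4 − 0) − 3 = 1, so Ȟ^1 ≅ Z
Ȟ^2 = (0 − 0) − 0 = 0, so Ȟ^2 ≅ 0


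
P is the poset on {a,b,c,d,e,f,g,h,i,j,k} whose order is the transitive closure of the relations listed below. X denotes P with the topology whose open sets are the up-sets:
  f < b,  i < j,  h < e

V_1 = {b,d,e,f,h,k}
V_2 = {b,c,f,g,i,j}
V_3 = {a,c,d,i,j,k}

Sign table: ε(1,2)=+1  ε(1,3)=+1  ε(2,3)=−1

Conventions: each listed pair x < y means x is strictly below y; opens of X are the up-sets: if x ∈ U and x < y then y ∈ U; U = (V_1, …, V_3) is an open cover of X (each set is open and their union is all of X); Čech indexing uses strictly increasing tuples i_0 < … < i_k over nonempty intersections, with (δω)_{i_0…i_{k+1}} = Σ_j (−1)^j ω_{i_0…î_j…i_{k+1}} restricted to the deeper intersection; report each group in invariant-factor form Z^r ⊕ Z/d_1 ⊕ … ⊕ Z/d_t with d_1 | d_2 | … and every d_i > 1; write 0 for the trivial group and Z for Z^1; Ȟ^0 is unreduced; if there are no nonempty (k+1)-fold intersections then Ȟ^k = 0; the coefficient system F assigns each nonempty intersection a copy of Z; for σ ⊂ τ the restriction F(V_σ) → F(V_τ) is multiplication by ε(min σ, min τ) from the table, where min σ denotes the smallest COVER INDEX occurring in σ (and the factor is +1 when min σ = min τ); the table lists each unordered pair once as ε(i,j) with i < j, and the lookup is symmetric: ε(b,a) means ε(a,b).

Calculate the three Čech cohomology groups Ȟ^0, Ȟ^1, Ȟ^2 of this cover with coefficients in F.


nonempty intersections:
  V12={b,f} V13={d,k} V23={c,i,j}
C dims 3,3; δ0: rk 3, SNF 1^2·2
Ȟ^0: (3−3)−0=0 ⇒ 0
Ȟ^1: (3−0)−3=0 plus torsion [2] ⇒ Z/2
Ȟ^2: (0−0)−0=0 ⇒ 0

Ȟ^0(U;F) ≅ 0; Ȟ^1(U;F) ≅ Z/2; Ȟ^2(U;F) ≅ 0


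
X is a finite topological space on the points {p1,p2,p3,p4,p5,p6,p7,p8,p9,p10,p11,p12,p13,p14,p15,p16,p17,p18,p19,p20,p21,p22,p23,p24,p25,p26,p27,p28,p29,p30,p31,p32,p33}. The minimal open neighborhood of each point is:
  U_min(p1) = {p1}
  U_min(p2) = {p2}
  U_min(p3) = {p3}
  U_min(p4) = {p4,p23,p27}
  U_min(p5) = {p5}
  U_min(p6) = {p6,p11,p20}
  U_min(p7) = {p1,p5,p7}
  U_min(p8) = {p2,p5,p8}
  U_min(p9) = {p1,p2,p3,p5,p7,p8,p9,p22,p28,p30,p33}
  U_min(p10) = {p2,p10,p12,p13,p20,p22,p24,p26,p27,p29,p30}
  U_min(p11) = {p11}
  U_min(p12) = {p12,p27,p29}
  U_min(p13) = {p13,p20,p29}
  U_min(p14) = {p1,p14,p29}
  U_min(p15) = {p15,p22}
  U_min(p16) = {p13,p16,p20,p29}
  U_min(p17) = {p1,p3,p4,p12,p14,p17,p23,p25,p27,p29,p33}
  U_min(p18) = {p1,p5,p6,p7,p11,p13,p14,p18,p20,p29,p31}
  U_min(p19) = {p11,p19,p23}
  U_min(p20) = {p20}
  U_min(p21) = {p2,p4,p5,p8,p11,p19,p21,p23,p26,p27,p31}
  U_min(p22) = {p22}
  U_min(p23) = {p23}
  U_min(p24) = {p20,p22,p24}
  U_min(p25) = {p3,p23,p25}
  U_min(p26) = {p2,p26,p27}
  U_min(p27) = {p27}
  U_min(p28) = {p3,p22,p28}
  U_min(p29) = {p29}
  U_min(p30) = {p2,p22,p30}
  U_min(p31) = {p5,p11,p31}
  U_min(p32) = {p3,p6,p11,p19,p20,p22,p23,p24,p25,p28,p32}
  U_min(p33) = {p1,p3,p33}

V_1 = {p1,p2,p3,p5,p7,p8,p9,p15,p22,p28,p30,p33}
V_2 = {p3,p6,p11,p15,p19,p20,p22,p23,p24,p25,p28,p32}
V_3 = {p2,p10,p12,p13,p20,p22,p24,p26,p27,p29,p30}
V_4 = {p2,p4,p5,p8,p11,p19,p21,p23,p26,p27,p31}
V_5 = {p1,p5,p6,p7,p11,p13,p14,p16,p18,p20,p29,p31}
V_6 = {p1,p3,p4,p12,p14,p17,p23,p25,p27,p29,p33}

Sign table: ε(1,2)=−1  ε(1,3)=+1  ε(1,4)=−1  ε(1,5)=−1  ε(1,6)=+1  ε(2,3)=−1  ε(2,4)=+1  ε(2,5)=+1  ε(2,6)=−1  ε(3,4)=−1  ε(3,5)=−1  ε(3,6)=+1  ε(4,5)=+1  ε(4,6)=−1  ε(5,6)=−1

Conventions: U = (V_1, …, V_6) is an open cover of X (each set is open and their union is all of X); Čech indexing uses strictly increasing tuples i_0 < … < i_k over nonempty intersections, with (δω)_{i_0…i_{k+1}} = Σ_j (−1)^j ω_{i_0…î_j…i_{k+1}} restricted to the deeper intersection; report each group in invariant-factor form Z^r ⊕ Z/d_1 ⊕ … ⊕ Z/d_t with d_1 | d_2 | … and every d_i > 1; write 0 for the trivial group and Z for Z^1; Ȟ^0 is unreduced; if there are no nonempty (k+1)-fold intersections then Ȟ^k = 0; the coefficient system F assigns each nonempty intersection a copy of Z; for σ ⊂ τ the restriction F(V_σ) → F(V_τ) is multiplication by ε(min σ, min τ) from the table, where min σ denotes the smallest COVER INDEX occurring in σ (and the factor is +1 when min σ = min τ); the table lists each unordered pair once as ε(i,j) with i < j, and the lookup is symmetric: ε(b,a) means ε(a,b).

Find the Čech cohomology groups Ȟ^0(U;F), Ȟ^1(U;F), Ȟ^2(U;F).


nonempty overlaps:
  V12={p3,p15,p22,p28} V13={p2,p22,p30} V14={p2,p5,p8} V15={p1,p5,p7} V16={p1,p3,p33} V23={p20,p22,p24} V24={p11,p19,p23} V25={p6,p11,p20} V26={p3,p23,p25} V34={p2,p26,p27} V35={p13,p20,p29} V36={p12,p27,p29} V45={p5,p11,p31} V46={p4,p23,p27} V56={p1,p14,p29}
  V123={p22} V126={p3} V134={p2} V145={p5} V156={p1} V235={p20} V245={p11} V246={p23} V346={p27} V356={p29}
C dims 6,15,10; δ0: rk 5, SNF 1^5; δ1: rk 10, SNF 1^9·2
degree 0: 6−5−0 = 1 → Ȟ^0 ≅ Z
degree 1: 15−10−5 = 0 → Ȟ^1 ≅ 0
degree 2: 10−0−10 = 0 plus torsion [2] → Ȟ^2 ≅ Z/2

Ȟ^0(U;F) ≅ Z, Ȟ^1(U;F) ≅ 0 and Ȟ^2(U;F) ≅ Z/2


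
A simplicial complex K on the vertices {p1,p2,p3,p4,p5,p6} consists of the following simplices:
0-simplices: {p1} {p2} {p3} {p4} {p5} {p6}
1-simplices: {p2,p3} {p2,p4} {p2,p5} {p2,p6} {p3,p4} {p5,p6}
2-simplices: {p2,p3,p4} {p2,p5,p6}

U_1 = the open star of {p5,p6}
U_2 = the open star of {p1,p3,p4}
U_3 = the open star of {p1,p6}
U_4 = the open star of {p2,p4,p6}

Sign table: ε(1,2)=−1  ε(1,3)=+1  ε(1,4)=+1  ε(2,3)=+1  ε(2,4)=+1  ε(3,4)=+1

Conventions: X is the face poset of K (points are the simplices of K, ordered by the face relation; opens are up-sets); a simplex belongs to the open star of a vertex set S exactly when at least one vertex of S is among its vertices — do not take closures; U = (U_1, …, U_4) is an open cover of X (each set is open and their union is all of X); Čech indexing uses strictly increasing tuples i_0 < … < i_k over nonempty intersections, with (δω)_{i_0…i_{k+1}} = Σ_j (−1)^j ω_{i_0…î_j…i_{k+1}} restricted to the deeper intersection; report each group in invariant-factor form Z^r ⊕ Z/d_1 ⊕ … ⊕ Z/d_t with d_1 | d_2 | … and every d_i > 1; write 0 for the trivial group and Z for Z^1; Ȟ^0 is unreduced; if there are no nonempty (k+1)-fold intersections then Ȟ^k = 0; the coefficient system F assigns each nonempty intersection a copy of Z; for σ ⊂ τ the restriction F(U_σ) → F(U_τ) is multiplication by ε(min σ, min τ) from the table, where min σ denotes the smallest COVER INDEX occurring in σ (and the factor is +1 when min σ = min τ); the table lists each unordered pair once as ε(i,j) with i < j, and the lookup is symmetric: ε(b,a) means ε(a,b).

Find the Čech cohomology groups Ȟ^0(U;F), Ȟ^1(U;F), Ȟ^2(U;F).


nonempty intersections:
  U1={{p5},{p6},{p2,p5},{p2,p6},{p5,p6},{p2,p5,p6}} U2={{p1},{p3},{p4},{p2,p3},{p2,p4},{p3,p4},{p2,p3,p4}} U3={{p1},{p6},{p2,p6},{p5,p6},{p2,p5,p6}} U4={{p2},{p4},{p6},{p2,p3},{p2,p4},{p2,p5},{p2,p6},{p3,p4},{p5,p6},{p2,p3,p4},{p2,p5,p6}}
  U13={{p6},{p2,p6},{p5,p6},{p2,p5,p6}} U14={{p6},{p2,p5},{p2,p6},{p5,p6},{p2,p5,p6}} U23={{p1}} U24={{p4},{p2,p3},{p2,p4},{p3,p4},{p2,p3,p4}} U34={{p6},{p2,p6},{p5,p6},{p2,p5,p6}}
  U134={{p6},{p2,p6},{p5,p6},{p2,p5,p6}}
C dims 4,5,1; δ0: rk 3, SNF 1^3; δ1: rk 1, SNF 1^1
Ȟ^0: (4−3)−0=1 ⇒ Z
Ȟ^1: (5−1)−3=1 ⇒ Z
Ȟ^2: (1−0)−1=0 ⇒ 0

Ȟ^0(U;F) ≅ Z,  Ȟ^1(U;F) ≅ Z,  Ȟ^2(U;F) ≅ 0


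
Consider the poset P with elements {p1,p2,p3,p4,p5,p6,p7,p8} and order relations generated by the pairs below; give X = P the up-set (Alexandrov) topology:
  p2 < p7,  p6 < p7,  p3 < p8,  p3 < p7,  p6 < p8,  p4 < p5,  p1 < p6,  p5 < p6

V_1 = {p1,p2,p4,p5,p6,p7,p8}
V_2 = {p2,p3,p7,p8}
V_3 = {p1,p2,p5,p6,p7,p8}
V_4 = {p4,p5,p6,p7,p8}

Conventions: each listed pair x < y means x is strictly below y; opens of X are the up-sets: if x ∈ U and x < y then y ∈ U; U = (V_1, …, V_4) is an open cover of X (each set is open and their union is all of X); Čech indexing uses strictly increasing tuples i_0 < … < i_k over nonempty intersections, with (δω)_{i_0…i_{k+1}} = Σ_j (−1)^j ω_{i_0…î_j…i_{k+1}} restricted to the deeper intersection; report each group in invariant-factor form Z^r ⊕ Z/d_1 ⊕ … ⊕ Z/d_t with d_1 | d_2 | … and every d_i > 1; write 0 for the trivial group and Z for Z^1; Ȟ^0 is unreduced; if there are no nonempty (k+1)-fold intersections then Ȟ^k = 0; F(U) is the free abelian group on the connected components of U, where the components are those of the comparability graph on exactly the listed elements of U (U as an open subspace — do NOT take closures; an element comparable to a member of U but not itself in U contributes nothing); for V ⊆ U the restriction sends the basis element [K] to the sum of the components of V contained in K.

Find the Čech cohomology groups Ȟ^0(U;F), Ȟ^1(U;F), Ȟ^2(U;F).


nonempty overlaps:
  V12={p2,p7,p8} V13={p1,p2,p5,p6,p7,p8} V14={p4,p5,p6,p7,p8} V23={p2,p7,p8} V24={p7,p8} V34={p5,p6,p7,p8}
  V123={p2,p7,p8} V124={p7,p8} V134={p5,p6,p7,p8} V234={p7,p8}
  V1234={p7,p8}
components per intersection:
  V1: {p1,p2,p4,p5,p6,p7,p8}
  V2: {p2,p3,p7,p8}
  V3: {p1,p2,p5,p6,p7,p8}
  V4: {p4,p5,p6,p7,p8}
  V12: {p2,p7} {p8}
  V13: {p1,p2,p5,p6,p7,p8}
  V14: {p4,p5,p6,p7,p8}
  V23: {p2,p7} {p8}
  V24: {p7} {p8}
  V34: {p5,p6,p7,p8}
  V123: {p2,p7} {p8}
  V124: {p7} {p8}
  V134: {p5,p6,p7,p8}
  V234: {p7} {p8}
  V1234: {p7} {p8}
C dims 4,9,7,2; δ0: rk 3, SNF 1^3; δ1: rk 5, SNF 1^5; δ2: rk 2, SNF 1^2
degree 0: 4−3−0 = 1 → Ȟ^0 ≅ Z
degree 1: 9−5−3 = 1 → Ȟ^1 ≅ Z
degree 2: 7−2−5 = 0 → Ȟ^2 ≅ 0

Ȟ^0(U;F) ≅ Z,  Ȟ^1(U;F) ≅ Z,  Ȟ^2(U;F) ≅ 0


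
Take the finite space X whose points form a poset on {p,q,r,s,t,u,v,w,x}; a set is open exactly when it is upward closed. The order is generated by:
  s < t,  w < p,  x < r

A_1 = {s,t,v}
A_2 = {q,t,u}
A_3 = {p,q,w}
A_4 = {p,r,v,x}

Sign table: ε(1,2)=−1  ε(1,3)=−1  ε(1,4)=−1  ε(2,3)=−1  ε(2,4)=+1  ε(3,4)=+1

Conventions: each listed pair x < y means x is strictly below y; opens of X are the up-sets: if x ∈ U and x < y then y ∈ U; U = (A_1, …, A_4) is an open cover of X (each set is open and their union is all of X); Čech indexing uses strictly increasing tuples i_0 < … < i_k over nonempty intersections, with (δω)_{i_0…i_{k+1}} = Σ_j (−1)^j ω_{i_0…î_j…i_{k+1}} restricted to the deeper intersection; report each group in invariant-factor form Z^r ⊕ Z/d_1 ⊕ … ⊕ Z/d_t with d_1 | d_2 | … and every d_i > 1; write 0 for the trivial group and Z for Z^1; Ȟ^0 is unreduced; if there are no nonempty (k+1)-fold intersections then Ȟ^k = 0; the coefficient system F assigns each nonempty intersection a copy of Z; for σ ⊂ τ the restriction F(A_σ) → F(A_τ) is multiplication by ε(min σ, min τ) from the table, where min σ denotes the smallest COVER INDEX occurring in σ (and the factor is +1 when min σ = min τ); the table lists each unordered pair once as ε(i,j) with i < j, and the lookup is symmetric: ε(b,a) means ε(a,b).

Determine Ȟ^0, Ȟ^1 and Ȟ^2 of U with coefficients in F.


Ȟ^0(U;F) ≅ 0; Ȟ^1(U;F) ≅ Z/2; Ȟ^2(U;F) ≅ 0

nonempty overlaps:
  A12={t} A14={v} A23={q} A34={p}
C dims 4,4; δ0: rk 4, SNF 1^3·2
degree 0: 4−4−0 = 0 → Ȟ^0 ≅ 0
degree 1: 4−0−4 = 0 plus torsion [2] → Ȟ^1 ≅ Z/2
degree 2: 0−0−0 = 0 → Ȟ^2 ≅ 0


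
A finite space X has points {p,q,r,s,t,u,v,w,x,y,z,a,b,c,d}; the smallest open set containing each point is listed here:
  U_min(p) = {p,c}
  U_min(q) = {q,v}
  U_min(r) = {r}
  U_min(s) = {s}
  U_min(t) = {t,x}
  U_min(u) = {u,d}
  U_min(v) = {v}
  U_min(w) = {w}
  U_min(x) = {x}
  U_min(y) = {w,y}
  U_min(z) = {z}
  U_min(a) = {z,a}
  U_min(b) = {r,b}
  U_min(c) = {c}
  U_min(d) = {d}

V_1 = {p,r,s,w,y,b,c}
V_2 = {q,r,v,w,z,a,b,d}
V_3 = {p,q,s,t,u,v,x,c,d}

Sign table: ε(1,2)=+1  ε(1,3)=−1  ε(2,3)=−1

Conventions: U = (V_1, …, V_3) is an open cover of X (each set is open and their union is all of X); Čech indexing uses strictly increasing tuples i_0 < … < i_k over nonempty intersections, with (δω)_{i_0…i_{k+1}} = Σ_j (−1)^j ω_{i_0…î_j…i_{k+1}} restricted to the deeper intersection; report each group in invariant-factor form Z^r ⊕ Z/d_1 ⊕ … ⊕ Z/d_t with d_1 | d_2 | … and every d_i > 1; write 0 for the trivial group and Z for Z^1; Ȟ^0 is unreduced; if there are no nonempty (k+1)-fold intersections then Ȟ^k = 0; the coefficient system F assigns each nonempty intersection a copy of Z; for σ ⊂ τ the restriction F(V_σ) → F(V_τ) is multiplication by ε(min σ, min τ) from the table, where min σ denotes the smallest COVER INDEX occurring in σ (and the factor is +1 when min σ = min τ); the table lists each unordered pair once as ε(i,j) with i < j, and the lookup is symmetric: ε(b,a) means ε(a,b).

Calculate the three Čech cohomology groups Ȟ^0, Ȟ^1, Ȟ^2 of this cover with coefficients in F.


nerve simplices:
  V12={r,w,b} V13={p,s,c} V23={q,v,d}
C dims 3,3; δ0: rk 2, SNF 1^2
degree 0: 3−2−0 = 1 → Ȟ^0 ≅ Z
degree 1: 3−0−2 = 1 → Ȟ^1 ≅ Z
degree 2: 0−0−0 = 0 → Ȟ^2 ≅ 0

Ȟ^0 = Z, Ȟ^1 = Z and Ȟ^2 = 0


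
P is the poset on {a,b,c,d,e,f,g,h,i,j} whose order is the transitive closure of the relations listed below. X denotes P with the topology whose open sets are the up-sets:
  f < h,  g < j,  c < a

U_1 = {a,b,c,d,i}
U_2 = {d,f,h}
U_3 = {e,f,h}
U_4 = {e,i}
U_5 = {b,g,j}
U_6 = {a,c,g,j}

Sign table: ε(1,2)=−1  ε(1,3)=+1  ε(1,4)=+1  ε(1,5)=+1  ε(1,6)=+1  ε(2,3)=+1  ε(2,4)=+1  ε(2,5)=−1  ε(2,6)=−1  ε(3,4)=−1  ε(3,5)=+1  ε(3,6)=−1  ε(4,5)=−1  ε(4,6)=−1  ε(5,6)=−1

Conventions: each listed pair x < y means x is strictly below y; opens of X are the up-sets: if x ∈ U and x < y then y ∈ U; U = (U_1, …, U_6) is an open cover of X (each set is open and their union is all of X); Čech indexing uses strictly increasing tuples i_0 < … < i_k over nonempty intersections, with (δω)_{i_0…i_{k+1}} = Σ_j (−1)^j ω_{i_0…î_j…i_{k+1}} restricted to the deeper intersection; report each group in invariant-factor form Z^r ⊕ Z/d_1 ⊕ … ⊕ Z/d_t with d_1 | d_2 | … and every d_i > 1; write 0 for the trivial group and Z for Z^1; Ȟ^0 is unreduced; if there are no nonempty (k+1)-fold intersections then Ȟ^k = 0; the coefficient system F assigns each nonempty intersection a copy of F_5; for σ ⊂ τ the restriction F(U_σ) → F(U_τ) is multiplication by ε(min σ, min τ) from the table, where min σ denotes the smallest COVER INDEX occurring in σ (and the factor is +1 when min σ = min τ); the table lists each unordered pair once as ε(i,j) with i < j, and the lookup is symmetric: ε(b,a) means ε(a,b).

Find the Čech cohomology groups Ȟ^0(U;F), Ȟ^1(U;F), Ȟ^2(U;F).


nonempty overlaps:
  U12={d} U14={i} U15={b} U16={a,c} U23={f,h} U34={e} U56={g,j}
C dims 6,7; δ0: rk_F5 6
degree 0: 6−6−0 = 0 → Ȟ^0 ≅ 0
degree 1: 7−0−6 = 1 → Ȟ^1 ≅ Z/5
degree 2: 0−0−0 = 0 → Ȟ^2 ≅ 0

Ȟ^0 = 0,  Ȟ^1 = Z/5,  Ȟ^2 = 0


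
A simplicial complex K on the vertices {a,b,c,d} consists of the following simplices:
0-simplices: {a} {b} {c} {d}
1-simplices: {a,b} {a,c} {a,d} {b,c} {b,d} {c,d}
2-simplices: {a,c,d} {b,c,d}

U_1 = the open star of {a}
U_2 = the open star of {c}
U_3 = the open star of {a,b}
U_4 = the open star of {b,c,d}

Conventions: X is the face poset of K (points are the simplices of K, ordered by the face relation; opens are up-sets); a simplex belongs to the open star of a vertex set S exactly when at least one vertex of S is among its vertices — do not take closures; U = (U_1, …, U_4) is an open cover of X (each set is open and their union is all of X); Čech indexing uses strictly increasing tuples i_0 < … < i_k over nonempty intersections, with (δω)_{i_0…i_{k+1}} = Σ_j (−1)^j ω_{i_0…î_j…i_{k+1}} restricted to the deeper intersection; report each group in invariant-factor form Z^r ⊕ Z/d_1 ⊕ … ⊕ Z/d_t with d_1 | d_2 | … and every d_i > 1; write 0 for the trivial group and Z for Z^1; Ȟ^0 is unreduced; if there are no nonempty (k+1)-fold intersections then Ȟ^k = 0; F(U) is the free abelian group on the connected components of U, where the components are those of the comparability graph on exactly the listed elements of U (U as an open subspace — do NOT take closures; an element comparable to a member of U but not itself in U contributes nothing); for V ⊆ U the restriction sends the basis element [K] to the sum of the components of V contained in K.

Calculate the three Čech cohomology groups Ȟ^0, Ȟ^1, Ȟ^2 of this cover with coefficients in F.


Ȟ^0 = Z; Ȟ^1 = Z; Ȟ^2 = 0

nerve of the cover:
  U1={{a},{a,b},{a,c},{a,d},{a,c,d}} U2={{c},{a,c},{b,c},{c,d},{a,c,d},{b,c,d}} U3={{a},{b},{a,b},{a,c},{a,d},{b,c},{b,d},{a,c,d},{b,c,d}} U4={{b},{c},{d},{a,b},{a,c},{a,d},{b,c},{b,d},{c,d},{a,c,d},{b,c,d}}
  U12={{a,c},{a,c,d}} U13={{a},{a,b},{a,c},{a,d},{a,c,d}} U14={{a,b},{a,c},{a,d},{a,c,d}} U23={{a,c},{b,c},{a,c,d},{b,c,d}} U24={{c},{a,c},{b,c},{c,d},{a,c,d},{b,c,d}} U34={{b},{a,b},{a,c},{a,d},{b,c},{b,d},{a,c,d},{b,c,d}}
  U123={{a,c},{a,c,d}} U124={{a,c},{a,c,d}} U134={{a,b},{a,c},{a,d},{a,c,d}} U234={{a,c},{b,c},{a,c,d},{b,c,d}}
  U1234={{a,c},{a,c,d}}
components per intersection:
  U1: {{a},{a,b},{a,c},{a,d},{a,c,d}}
  U2: {{c},{a,c},{b,c},{c,d},{a,c,d},{b,c,d}}
  U3: {{a},{b},{a,b},{a,c},{a,d},{b,c},{b,d},{a,c,d},{b,c,d}}
  U4: {{b},{c},{d},{a,b},{a,c},{a,d},{b,c},{b,d},{c,d},{a,c,d},{b,c,d}}
  U12: {{a,c},{a,c,d}}
  U13: {{a},{a,b},{a,c},{a,d},{a,c,d}}
  U14: {{a,b}} {{a,c},{a,d},{a,c,d}}
  U23: {{a,c},{a,c,d}} {{b,c},{b,c,d}}
  U24: {{c},{a,c},{b,c},{c,d},{a,c,d},{b,c,d}}
  U34: {{b},{a,b},{b,c},{b,d},{b,c,d}} {{a,c},{a,d},{a,c,d}}
  U123: {{a,c},{a,c,d}}
  U124: {{a,c},{a,c,d}}
  U134: {{a,b}} {{a,c},{a,d},{a,c,d}}
  U234: {{a,c},{a,c,d}} {{b,c},{b,c,d}}
  U1234: {{a,c},{a,c,d}}
C dims 4,9,6,1; δ0: rk 3, SNF 1^3; δ1: rk 5, SNF 1^5; δ2: rk 1, SNF 1^1
Ȟ^0 = (4 − 3) − 0 = 1, so Ȟ^0 ≅ Z
Ȟ^1 = (9 − 5) − 3 = 1, so Ȟ^1 ≅ Z
Ȟ^2 = (6 − 1) − 5 = 0, so Ȟ^2 ≅ 0


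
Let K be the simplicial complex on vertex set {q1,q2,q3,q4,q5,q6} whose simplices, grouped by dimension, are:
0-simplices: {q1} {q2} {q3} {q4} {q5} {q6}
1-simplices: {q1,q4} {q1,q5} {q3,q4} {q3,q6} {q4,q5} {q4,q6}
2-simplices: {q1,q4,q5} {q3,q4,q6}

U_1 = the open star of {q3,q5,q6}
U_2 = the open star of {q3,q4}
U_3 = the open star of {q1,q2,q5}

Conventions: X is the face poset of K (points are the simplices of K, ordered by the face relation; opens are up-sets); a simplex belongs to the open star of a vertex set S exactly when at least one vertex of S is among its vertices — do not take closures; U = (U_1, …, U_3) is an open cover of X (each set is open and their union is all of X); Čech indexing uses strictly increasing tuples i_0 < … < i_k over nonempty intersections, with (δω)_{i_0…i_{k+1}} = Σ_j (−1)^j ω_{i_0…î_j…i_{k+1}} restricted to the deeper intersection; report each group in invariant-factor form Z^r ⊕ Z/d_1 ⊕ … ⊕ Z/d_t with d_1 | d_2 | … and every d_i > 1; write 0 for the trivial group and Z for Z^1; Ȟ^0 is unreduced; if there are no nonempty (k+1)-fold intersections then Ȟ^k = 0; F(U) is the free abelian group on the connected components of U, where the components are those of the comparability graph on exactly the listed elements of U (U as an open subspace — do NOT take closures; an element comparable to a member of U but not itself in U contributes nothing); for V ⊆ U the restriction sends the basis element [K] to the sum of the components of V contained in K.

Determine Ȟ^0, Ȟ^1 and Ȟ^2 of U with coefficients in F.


nonempty overlaps:
  U1={{q3},{q5},{q6},{q1,q5},{q3,q4},{q3,q6},{q4,q5},{q4,q6},{q1,q4,q5},{q3,q4,q6}} U2={{q3},{q4},{q1,q4},{q3,q4},{q3,q6},{q4,q5},{q4,q6},{q1,q4,q5},{q3,q4,q6}} U3={{q1},{q2},{q5},{q1,q4},{q1,q5},{q4,q5},{q1,q4,q5}}
  U12={{q3},{q3,q4},{q3,q6},{q4,q5},{q4,q6},{q1,q4,q5},{q3,q4,q6}} U13={{q5},{q1,q5},{q4,q5},{q1,q4,q5}} U23={{q1,q4},{q4,q5},{q1,q4,q5}}
  U123={{q4,q5},{q1,q4,q5}}
components per intersection:
  U1: {{q3},{q6},{q3,q4},{q3,q6},{q4,q6},{q3,q4,q6}} {{q5},{q1,q5},{q4,q5},{q1,q4,q5}}
  U2: {{q3},{q4},{q1,q4},{q3,q4},{q3,q6},{q4,q5},{q4,q6},{q1,q4,q5},{q3,q4,q6}}
  U3: {{q1},{q5},{q1,q4},{q1,q5},{q4,q5},{q1,q4,q5}} {{q2}}
  U12: {{q3},{q3,q4},{q3,q6},{q4,q6},{q3,q4,q6}} {{q4,q5},{q1,q4,q5}}
  U13: {{q5},{q1,q5},{q4,q5},{q1,q4,q5}}
  U23: {{q1,q4},{q4,q5},{q1,q4,q5}}
  U123: {{q4,q5},{q1,q4,q5}}
C dims 5,4,1; δ0: rk 3, SNF 1^3; δ1: rk 1, SNF 1^1
degree 0: 5−3−0 = 2 → Ȟ^0 ≅ Z^2
degree 1: 4−1−3 = 0 → Ȟ^1 ≅ 0
degree 2: 1−0−1 = 0 → Ȟ^2 ≅ 0

Ȟ^0 = Z^2, Ȟ^1 = 0 and Ȟ^2 = 0


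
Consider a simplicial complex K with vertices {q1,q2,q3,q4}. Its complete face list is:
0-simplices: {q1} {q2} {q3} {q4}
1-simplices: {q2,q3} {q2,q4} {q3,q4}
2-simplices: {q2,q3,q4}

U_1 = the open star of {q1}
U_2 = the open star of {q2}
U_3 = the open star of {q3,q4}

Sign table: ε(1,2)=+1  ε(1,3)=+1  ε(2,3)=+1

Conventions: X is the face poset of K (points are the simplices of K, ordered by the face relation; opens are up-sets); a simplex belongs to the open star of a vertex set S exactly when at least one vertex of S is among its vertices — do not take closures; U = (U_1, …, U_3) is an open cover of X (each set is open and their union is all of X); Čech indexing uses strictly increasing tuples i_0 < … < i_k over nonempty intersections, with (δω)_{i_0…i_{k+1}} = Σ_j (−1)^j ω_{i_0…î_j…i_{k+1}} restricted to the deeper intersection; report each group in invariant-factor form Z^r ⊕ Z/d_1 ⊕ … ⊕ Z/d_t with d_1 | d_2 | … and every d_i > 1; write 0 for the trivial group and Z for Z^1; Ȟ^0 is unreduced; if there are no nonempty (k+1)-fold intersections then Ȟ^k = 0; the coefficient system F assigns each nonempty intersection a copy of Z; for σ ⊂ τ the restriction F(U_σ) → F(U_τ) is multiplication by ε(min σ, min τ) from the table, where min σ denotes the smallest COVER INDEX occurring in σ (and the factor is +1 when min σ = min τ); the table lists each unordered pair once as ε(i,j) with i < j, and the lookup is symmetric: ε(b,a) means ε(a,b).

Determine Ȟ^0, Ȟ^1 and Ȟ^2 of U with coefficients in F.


Ȟ^0 ≅ Z^2; Ȟ^1 ≅ 0; Ȟ^2 ≅ 0

nonempty intersections:
  U1={{q1}} U2={{q2},{q2,q3},{q2,q4},{q2,q3,q4}} U3={{q3},{q4},{q2,q3},{q2,q4},{q3,q4},{q2,q3,q4}}
  U23={{q2,q3},{q2,q4},{q2,q3,q4}}
C dims 3,1; δ0: rk 1, SNF 1^1
Ȟ^0: (3−1)−0=2 ⇒ Z^2
Ȟ^1: (1−0)−1=0 ⇒ 0
Ȟ^2: (0−0)−0=0 ⇒ 0


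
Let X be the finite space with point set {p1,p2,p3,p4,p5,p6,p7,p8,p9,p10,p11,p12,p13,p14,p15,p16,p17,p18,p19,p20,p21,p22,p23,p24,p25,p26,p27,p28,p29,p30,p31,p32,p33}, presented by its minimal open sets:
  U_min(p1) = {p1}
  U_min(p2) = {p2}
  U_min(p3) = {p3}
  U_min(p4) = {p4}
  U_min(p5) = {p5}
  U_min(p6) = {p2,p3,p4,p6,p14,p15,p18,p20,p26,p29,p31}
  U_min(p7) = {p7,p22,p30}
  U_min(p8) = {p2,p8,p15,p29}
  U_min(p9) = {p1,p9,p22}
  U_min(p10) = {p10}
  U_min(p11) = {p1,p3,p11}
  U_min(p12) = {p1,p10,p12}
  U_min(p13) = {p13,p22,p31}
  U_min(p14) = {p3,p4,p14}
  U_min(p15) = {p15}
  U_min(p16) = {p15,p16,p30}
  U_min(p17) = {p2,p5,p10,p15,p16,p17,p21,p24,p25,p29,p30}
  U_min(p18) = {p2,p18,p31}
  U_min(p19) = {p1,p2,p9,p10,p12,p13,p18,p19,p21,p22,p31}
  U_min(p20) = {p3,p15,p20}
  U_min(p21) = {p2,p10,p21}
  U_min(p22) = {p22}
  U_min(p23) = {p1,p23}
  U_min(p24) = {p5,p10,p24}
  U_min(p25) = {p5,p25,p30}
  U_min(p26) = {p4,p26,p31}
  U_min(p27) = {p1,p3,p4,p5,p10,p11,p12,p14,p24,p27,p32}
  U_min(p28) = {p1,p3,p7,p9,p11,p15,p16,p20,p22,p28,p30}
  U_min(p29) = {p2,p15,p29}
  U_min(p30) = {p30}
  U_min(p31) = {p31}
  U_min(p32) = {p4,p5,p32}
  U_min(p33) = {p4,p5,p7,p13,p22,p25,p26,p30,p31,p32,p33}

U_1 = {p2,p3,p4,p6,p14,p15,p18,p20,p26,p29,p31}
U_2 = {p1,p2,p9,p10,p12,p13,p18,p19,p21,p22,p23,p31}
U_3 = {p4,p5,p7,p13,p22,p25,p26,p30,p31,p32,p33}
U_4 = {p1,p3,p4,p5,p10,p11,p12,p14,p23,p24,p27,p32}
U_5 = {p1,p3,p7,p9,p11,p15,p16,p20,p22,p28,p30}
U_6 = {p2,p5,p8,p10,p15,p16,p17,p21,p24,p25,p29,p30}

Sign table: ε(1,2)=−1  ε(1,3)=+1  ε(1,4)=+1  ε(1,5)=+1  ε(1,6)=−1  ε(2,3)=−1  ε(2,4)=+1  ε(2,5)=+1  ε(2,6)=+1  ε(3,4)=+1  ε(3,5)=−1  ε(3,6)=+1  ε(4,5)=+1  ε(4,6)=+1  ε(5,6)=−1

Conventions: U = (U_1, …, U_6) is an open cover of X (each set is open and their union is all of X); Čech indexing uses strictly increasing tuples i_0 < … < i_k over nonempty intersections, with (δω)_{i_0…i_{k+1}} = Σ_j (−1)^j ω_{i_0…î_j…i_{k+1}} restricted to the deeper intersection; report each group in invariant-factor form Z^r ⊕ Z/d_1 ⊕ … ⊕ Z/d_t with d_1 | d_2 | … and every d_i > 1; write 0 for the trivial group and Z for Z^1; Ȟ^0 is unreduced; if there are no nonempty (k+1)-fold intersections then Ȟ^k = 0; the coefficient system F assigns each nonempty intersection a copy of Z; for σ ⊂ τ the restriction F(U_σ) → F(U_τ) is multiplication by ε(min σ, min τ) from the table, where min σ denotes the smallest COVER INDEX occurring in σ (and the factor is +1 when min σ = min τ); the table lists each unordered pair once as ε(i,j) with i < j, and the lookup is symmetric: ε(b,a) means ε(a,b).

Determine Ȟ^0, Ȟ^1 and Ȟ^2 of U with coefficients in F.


Ȟ^0(U;F) ≅ 0; Ȟ^1(U;F) ≅ Z/2; Ȟ^2(U;F) ≅ Z

nonempty intersections:
  U12={p2,p18,p31} U13={p4,p26,p31} U14={p3,p4,p14} U15={p3,p15,p20} U16={p2,p15,p29} U23={p13,p22,p31} U24={p1,p10,p12,p23} U25={p1,p9,p22} U26={p2,p10,p21} U34={p4,p5,p32} U35={p7,p22,p30} U36={p5,p25,p30} U45={p1,p3,p11} U46={p5,p10,p24} U56={p15,p16,p30}
  U123={p31} U126={p2} U134={p4} U145={p3} U156={p15} U235={p22} U245={p1} U246={p10} U346={p5} U356={p30}
C dims 6,15,10; δ0: rk 6, SNF 1^5·2; δ1: rk 9, SNF 1^9
Ȟ^0: (6−6)−0=0 ⇒ 0
Ȟ^1: (15−9)−6=0 plus torsion [2] ⇒ Z/2
Ȟ^2: (10−0)−9=1 ⇒ Z


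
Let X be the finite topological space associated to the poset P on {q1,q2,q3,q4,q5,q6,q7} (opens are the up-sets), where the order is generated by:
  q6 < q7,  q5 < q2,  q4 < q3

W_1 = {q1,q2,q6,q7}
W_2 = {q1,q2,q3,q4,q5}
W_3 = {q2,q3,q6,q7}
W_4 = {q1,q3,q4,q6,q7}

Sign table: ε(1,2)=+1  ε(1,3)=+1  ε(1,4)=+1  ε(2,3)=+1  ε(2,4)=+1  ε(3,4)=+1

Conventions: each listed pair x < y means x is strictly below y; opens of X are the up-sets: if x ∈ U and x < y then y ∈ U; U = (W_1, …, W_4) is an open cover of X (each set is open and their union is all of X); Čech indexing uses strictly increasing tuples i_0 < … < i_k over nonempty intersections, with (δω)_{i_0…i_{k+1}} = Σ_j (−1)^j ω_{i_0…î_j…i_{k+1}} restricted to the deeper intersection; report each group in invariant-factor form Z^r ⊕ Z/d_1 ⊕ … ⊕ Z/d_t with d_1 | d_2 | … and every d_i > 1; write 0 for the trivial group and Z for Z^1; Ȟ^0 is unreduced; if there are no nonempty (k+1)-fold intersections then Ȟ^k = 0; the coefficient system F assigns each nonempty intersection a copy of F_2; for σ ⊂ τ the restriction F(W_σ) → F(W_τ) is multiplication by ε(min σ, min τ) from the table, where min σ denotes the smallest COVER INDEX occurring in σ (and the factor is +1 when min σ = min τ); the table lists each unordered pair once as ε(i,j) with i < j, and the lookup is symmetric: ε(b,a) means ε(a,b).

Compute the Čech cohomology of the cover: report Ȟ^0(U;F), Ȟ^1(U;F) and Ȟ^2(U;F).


nerve of the cover:
  W12={q1,q2} W13={q2,q6,q7} W14={q1,q6,q7} W23={q2,q3} W24={q1,q3,q4} W34={q3,q6,q7}
  W123={q2} W124={q1} W134={q6,q7} W234={q3}
C dims 4,6,4; δ0: rk_F2 3; δ1: rk_F2 3
Ȟ^0 = (4 − 3) − 0 = 1, so Ȟ^0 ≅ Z/2
Ȟ^1 = (6 − 3) − 3 = 0, so Ȟ^1 ≅ 0
Ȟ^2 = (4 − 0) − 3 = 1, so Ȟ^2 ≅ Z/2

Ȟ^0 = Z/2,  Ȟ^1 = 0,  Ȟ^2 = Z/2


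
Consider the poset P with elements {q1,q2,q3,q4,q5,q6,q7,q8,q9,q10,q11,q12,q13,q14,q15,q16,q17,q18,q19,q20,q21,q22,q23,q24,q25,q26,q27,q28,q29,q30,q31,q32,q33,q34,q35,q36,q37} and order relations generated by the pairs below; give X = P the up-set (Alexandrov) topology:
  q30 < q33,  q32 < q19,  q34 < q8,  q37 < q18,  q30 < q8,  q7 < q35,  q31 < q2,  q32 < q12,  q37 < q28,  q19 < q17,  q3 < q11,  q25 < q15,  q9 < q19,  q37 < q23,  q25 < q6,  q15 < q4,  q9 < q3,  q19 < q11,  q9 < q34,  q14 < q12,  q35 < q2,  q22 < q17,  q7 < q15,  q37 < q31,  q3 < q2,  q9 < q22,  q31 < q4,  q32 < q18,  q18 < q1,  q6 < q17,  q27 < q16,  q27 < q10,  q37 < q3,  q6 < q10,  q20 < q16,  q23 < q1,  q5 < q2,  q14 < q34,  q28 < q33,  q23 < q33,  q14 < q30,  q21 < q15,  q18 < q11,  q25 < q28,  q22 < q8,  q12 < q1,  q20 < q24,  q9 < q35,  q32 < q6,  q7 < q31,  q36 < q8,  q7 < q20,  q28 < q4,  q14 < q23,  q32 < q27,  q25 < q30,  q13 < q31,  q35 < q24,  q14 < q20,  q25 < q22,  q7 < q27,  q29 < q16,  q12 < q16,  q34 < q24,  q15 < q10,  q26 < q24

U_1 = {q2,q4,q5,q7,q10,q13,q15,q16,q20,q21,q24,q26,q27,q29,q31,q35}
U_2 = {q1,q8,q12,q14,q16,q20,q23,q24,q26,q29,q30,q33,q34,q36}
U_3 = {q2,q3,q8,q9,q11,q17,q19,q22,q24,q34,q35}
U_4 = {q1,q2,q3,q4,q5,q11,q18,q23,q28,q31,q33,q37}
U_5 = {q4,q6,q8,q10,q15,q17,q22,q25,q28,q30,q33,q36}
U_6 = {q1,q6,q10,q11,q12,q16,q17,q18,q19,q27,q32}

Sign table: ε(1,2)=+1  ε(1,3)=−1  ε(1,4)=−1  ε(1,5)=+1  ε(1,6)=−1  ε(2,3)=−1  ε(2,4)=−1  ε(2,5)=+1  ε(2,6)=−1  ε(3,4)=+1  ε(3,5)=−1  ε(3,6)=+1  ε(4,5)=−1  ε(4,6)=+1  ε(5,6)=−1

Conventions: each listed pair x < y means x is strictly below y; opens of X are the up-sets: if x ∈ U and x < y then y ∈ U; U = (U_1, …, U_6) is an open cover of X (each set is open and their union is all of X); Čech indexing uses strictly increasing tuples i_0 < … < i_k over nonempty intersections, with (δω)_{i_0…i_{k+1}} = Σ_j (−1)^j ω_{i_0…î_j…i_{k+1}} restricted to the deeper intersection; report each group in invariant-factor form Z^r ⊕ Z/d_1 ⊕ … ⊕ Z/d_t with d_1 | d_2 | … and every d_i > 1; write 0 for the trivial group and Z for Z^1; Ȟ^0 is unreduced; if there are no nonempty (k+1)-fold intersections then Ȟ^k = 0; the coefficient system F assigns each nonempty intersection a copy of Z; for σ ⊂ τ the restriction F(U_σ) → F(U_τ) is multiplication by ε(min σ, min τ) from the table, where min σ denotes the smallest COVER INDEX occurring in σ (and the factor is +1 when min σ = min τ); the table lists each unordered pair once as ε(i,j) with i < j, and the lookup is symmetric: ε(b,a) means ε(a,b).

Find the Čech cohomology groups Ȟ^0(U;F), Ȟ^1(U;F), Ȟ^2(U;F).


nonempty overlaps:
  U12={q16,q20,q24,q26,q29} U13={q2,q24,q35} U14={q2,q4,q5,q31} U15={q4,q10,q15} U16={q10,q16,q27} U23={q8,q24,q34} U24={q1,q23,q33} U25={q8,q30,q33,q36} U26={q1,q12,q16} U34={q2,q3,q11} U35={q8,q17,q22} U36={q11,q17,q19} U45={q4,q28,q33} U46={q1,q11,q18} U56={q6,q10,q17}
  U123={q24} U126={q16} U134={q2} U145={q4} U156={q10} U235={q8} U245={q33} U246={q1} U346={q11} U356={q17}
C dims 6,15,10; δ0: rk 5, SNF 1^5; δ1: rk 10, SNF 1^9·2
degree 0: 6−5−0 = 1 → Ȟ^0 ≅ Z
degree 1: 15−10−5 = 0 → Ȟ^1 ≅ 0
degree 2: 10−0−10 = 0 plus torsion [2] → Ȟ^2 ≅ Z/2

Ȟ^0 = Z, Ȟ^1 = 0, Ȟ^2 = Z/2
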